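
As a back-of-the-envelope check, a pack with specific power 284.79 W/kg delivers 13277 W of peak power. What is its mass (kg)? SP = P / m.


m = P / SP = 13277 / 284.79 = 46.62 kg

46.62 kg


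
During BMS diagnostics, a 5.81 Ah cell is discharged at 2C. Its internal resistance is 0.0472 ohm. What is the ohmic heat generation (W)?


Step 1: I = C_rate * capacity = 2 * 5.81 = 11.62 A
Step 2: Q = I^2 * R = 11.62^2 * 0.0472 = 135.02 * 0.0472 = 6.373 W

6.373 W


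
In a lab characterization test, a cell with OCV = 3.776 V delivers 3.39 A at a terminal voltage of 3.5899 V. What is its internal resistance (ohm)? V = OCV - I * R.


R = (OCV - V) / I = (3.776 - 3.5899) / 3.39 = 0.05490 ohm

0.05490 ohm


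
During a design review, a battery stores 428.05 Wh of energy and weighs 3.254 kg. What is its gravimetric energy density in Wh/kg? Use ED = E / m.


Specific energy = 428.05 Wh / 3.254 kg = 131.5 Wh/kg

131.5 Wh/kg


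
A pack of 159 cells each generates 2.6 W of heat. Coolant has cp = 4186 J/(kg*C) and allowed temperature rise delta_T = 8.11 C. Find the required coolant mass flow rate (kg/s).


Step 1: Total heat Q = 159 * 2.6 W = 413.4 W
Step 2: denom = cp * dT = 4186 * 8.11 = 33948
Step 3: m_dot = 413.4 / 33948 = 0.01218 kg/s

0.01218 kg/s


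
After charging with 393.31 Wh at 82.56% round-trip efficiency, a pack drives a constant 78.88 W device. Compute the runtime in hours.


Step 1: E_discharge = eta/100 * E_charge = 82.56/100 * 393.31 = 324.72 Wh
Step 2: t = E_discharge / P = 324.72 / 78.88 = 4.117 hr

4.117 hr


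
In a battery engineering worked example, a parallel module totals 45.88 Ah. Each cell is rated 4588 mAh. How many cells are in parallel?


Convert: C_cell = 4588 mAh = 4.588 Ah
n = C_total / C_cell = 45.88 / 4.588 = 10

10


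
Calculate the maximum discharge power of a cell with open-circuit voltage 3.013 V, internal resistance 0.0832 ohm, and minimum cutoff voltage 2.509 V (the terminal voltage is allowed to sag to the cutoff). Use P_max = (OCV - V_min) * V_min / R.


dV = OCV - V_min = 0.504 V (so I_max = dV / R)
P_max = dV * V_min / R = 0.504 * 2.509 / 0.0832 = 15.20 W

15.20 W


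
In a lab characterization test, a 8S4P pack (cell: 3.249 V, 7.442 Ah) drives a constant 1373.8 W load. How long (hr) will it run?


Step 1: E_pack = Ns * V_cell * Np * C_cell = 8 * 3.249 * 4 * 7.442 = 773.73 Wh
Step 2: t = E_pack / P = 773.73 / 1373.8 = 0.5632 hr

0.5632 hr


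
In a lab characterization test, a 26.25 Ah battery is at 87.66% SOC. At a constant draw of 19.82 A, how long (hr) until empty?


Step 1: remaining = SOC/100 * C_total = 87.66/100 * 26.25 = 23.011 Ah
Step 2: t = remaining / I = 23.011 / 19.82 = 1.161 hr

1.161 hr


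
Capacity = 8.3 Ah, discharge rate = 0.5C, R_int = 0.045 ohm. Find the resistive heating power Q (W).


Step 1: I = C_rate * capacity = 0.5 * 8.3 = 4.15 A
Step 2: Q = I^2 * R = 4.15^2 * 0.045 = 17.223 * 0.045 = 0.7750 W

0.7750 W


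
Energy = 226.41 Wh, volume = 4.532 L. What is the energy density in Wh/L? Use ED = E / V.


Volumetric ED = 226.41 Wh / 4.532 L = 49.96 Wh/L

49.96 Wh/L


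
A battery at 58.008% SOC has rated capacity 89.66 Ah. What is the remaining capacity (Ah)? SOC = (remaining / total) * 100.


remaining = SOC / 100 * total = 58.008 / 100 * 89.66 = 52.01 Ah

52.01 Ah


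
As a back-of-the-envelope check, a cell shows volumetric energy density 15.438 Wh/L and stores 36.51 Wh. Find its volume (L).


V = E / ED = 36.51 / 15.438 = 2.365 L

2.365 L


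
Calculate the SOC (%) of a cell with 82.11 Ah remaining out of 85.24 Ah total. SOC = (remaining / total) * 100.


SOC% = 82.11 / 85.24 * 100 = 96.33%

96.33%


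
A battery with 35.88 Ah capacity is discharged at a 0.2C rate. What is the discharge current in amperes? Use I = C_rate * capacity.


At 0.2C: I = 0.2 * 35.88 Ah = 7.176 A

7.176 A


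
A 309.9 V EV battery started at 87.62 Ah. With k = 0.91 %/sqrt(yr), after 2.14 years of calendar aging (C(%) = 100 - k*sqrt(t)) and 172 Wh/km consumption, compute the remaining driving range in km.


Step 1: capacity retention = 100 - 0.91 * sqrt(2.14) = 100 - 0.91 * 1.4629 = 98.669%
Step 2: C_now = 87.62 * 98.669/100 = 86.454 Ah
Step 3: E_pack = V * C_now = 309.9 * 86.454 = 26792 Wh
Step 4: range = E_pack / consumption = 26792 / 172 = 155.8 km

155.8 km


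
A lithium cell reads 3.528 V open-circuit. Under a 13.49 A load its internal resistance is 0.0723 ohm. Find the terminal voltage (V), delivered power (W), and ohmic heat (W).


Step 1: V_terminal = OCV - I*R = 3.528 - 13.49 * 0.0723 = 2.5527 V
Step 2: P_out = V_terminal * I = 2.5527 * 13.49 = 34.44 W
Step 3: Q = I^2 * R = 13.49^2 * 0.0723 = 13.16 W

V=2.5527 V, P=34.44 W, Q=13.16 W


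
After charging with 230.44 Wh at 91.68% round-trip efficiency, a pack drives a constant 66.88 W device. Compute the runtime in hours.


Step 1: E_discharge = eta/100 * E_charge = 91.68/100 * 230.44 = 211.27 Wh
Step 2: t = E_discharge / P = 211.27 / 66.88 = 3.159 hr

3.159 hr


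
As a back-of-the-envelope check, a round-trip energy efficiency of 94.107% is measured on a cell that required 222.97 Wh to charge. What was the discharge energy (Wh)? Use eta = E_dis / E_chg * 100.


E_dis = eta/100 * E_chg = 94.107/100 * 222.97 = 209.8 Wh

209.8 Wh


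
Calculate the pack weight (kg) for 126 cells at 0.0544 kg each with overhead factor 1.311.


m_pack = n * m_cell * overhead = 126 * 0.0544 * 1.311 = 8.986 kg

8.986 kg


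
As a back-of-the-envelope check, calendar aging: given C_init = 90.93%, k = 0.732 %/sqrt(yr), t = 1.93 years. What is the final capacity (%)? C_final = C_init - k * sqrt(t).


sqrt(t) = sqrt(1.93) = 1.3892
C_final = 90.93 - 0.732 * 1.3892 = 89.91%

89.91%


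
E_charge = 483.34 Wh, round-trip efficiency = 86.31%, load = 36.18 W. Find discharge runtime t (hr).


Step 1: E_discharge = eta/100 * E_charge = 86.31/100 * 483.34 = 417.17 Wh
Step 2: t = E_discharge / P = 417.17 / 36.18 = 11.53 hr

11.53 hr


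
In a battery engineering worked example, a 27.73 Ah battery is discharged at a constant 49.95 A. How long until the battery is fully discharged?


t = capacity / current = 27.73 / 49.95 = 0.5552 hr

0.5552 hr


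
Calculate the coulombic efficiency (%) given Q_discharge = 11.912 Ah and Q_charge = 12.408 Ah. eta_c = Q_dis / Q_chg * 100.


Coulombic efficiency = 11.912/12.408 * 100% = 96.00%

96.00%


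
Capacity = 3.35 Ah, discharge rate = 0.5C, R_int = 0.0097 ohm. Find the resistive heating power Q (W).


Step 1: I = C_rate * capacity = 0.5 * 3.35 = 1.675 A
Step 2: Q = I^2 * R = 1.675^2 * 0.0097 = 2.8056 * 0.0097 = 0.02721 W

0.02721 W


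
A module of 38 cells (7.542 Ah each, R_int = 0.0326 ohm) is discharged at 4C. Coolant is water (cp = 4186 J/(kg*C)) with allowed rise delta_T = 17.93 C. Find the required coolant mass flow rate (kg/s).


Step 1: I = 4 * 7.542 = 30.168 A
Step 2: Q_cell = I^2 * R = 30.168^2 * 0.0326 = 29.67 W
Step 3: Q_total = 38 * 29.67 = 1127.5 W
Step 4: m_dot = Q_total / (cp * dT) = 1127.5 / (4186 * 17.93) = 0.01502 kg/s

0.01502 kg/s


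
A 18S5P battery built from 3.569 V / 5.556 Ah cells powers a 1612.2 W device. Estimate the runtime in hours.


Step 1: E_pack = Ns * V_cell * Np * C_cell = 18 * 3.569 * 5 * 5.556 = 1784.6 Wh
Step 2: t = E_pack / P = 1784.6 / 1612.2 = 1.107 hr

1.107 hr


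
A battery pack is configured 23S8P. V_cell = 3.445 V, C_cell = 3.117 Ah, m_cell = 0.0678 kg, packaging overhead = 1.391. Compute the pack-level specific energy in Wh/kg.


Step 1: V_pack = 23 * 3.445 = 79.235 V
Step 2: C_pack = 8 * 3.117 = 24.936 Ah
Step 3: E_pack = V_pack * C_pack = 79.235 * 24.936 = 1975.8 Wh
Step 4: m_pack = 23 * 8 * 0.0678 * 1.391 = 17.353 kg
Step 5: ED = E_pack / m_pack = 1975.8 / 17.353 = 113.9 Wh/kg

113.9 Wh/kg


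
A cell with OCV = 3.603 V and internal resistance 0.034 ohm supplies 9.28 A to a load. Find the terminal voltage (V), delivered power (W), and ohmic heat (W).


Step 1: V_terminal = OCV - I*R = 3.603 - 9.28 * 0.034 = 3.2875 V
Step 2: P_out = V_terminal * I = 3.2875 * 9.28 = 30.51 W
Step 3: Q = I^2 * R = 9.28^2 * 0.034 = 2.928 W

V=3.2875 V, P=30.51 W, Q=2.928 W


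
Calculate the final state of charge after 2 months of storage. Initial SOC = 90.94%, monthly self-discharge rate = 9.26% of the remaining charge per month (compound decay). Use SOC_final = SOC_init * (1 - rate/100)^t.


decay = (1 - 9.26/100)^2 = 0.82337
SOC_final = 90.94 * 0.82337 = 74.88%

74.88%


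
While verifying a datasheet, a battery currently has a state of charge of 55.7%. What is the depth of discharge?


Complement of SOC: DOD = 100% - 55.7% = 44.3%

44.3%


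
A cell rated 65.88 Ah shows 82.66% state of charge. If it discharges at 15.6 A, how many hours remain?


Step 1: remaining = SOC/100 * C_total = 82.66/100 * 65.88 = 54.456 Ah
Step 2: t = remaining / I = 54.456 / 15.6 = 3.491 hr

3.491 hr


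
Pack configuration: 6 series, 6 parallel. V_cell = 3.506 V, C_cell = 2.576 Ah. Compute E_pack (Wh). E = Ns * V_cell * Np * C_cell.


V_pack = 6 * 3.506 = 21.036 V
C_pack = 6 * 2.576 = 15.456 Ah
E = V_pack * C_pack = 21.036 * 15.456 = 325.1 Wh

325.1 Wh


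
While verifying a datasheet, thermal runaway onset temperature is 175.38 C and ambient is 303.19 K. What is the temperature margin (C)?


Convert: T_ambient = 303.19 K = 30.04 C
margin = 175.38 - 30.04 = 145.34 C

145.34 C


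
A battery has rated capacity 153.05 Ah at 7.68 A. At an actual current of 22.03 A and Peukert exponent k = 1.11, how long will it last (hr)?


t_rated = C / I_rated = 153.05 / 7.68 = 19.928 hr
(I_rated/I)^k = (0.34862)^1.11 = 0.31046
t = t_rated * (I_rated/I)^k = 19.928 * 0.31046 = 6.187 hr

6.187 hr


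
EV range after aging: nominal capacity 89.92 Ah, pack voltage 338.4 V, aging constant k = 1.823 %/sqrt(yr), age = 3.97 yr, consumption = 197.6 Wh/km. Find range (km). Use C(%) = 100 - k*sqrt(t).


Step 1: capacity retention = 100 - 1.823 * sqrt(3.97) = 100 - 1.823 * 1.9925 = 96.368%
Step 2: C_now = 89.92 * 96.368/100 = 86.654 Ah
Step 3: E_pack = V * C_now = 338.4 * 86.654 = 29324 Wh
Step 4: range = E_pack / consumption = 29324 / 197.6 = 148.4 km

148.4 km


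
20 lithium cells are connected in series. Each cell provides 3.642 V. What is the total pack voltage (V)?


V_pack = n * V_cell = 20 * 3.642 = 72.84 V

72.84 V


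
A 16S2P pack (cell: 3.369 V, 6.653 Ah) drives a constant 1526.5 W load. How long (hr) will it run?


Step 1: E_pack = Ns * V_cell * Np * C_cell = 16 * 3.369 * 2 * 6.653 = 717.25 Wh
Step 2: t = E_pack / P = 717.25 / 1526.5 = 0.4699 hr

0.4699 hr


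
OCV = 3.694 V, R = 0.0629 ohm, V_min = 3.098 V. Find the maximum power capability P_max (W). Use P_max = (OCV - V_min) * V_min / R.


P_max = (OCV - V_min) * V_min / R = (3.694 - 3.098) * 3.098 / 0.0629 = 0.596 * 3.098 / 0.0629 = 29.35 W

29.35 W


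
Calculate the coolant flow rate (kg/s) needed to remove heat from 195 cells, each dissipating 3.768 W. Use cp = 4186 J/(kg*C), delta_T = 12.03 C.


Step 1: Total heat Q = 195 * 3.768 W = 734.76 W
Step 2: denom = cp * dT = 4186 * 12.03 = 50358
Step 3: m_dot = 734.76 / 50358 = 0.01459 kg/s

0.01459 kg/s


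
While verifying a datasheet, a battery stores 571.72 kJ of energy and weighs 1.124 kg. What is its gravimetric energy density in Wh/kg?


Convert: E = 571.72 kJ = 158.81 Wh
ED = E / m = 158.81 / 1.124 = 141.3 Wh/kg

141.3 Wh/kg


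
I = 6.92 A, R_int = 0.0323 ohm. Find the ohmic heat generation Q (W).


I^2 = 47.886
Q = 47.886 * 0.0323 = 1.547 W

1.547 W


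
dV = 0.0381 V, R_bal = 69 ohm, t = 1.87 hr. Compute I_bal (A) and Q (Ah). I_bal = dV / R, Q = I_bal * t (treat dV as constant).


First, Ohm's law: I_bal = 0.0381 V / 69 ohm = 5.5217e-04 A
Then Q = I * t = 5.5217e-04 A * 1.87 hr = 0.001033 Ah

I=5.5217e-04 A, Q=0.001033 Ah


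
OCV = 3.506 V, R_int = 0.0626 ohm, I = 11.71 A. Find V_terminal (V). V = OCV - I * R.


V = OCV - I*R = 3.506 - 11.71 * 0.0626 = 2.773 V

2.773 V


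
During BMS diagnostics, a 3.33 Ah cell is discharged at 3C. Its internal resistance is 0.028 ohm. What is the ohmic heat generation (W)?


Step 1: I = C_rate * capacity = 3 * 3.33 = 9.99 A
Step 2: Q = I^2 * R = 9.99^2 * 0.028 = 99.8 * 0.028 = 2.794 W

2.794 W


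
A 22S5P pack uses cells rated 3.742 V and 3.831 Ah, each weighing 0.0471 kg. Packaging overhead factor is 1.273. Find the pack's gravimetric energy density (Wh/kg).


Step 1: V_pack = 22 * 3.742 = 82.324 V
Step 2: C_pack = 5 * 3.831 = 19.155 Ah
Step 3: E_pack = V_pack * C_pack = 82.324 * 19.155 = 1576.9 Wh
Step 4: m_pack = 22 * 5 * 0.0471 * 1.273 = 6.5954 kg
Step 5: ED = E_pack / m_pack = 1576.9 / 6.5954 = 239.1 Wh/kg

239.1 Wh/kg


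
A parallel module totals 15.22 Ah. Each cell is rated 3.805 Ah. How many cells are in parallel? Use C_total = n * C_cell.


n = C_total / C_cell = 15.22 / 3.805 = 4

4


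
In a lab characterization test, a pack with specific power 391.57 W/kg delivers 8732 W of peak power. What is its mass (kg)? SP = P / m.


m = P / SP = 8732 / 391.57 = 22.30 kg

22.30 kg


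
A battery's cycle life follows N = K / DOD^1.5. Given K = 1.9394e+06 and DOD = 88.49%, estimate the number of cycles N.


DOD^1.5 = 832.42
N = K / DOD^1.5 = 1.9394e+06 / 832.42 = 2330

2330 cycles


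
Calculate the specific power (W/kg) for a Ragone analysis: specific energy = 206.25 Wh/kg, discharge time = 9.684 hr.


P_specific = E / t = 206.25 / 9.684 = 21.30 W/kg

21.30 W/kg


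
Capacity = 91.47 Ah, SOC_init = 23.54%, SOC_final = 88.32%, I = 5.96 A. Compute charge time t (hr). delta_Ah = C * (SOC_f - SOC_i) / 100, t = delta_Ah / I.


Step 1: dSOC = 88.32% - 23.54% = 64.78%
Step 2: delta_Ah = 91.47 * 64.78 / 100 = 59.254 Ah
Step 3: t = 59.254 / 5.96 = 9.942 hr

9.942 hr


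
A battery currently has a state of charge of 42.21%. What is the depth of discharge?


Complement of SOC: DOD = 100% - 42.21% = 57.79%

57.79%


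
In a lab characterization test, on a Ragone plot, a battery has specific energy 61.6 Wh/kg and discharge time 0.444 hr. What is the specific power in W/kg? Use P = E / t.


P_specific = E / t = 61.6 / 0.444 = 138.7 W/kg

138.7 W/kg


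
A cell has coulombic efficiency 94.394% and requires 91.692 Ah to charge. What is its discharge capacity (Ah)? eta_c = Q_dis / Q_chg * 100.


Q_dis = eta/100 * Q_chg = 94.394/100 * 91.692 = 86.55 Ah

86.55 Ah


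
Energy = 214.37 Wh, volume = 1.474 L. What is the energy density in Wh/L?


ED = E / V = 214.37 / 1.474 = 145.4 Wh/L

145.4 Wh/L


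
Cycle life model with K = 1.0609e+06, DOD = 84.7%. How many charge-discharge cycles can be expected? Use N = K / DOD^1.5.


DOD^1.5 = 779.52
N = K / DOD^1.5 = 1.0609e+06 / 779.52 = 1361

1361 cycles


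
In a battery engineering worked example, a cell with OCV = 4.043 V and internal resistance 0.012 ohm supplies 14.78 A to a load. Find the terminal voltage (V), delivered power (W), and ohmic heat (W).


Step 1: V_terminal = OCV - I*R = 4.043 - 14.78 * 0.012 = 3.8656 V
Step 2: P_out = V_terminal * I = 3.8656 * 14.78 = 57.13 W
Step 3: Q = I^2 * R = 14.78^2 * 0.012 = 2.621 W

V=3.8656 V, P=57.13 W, Q=2.621 W


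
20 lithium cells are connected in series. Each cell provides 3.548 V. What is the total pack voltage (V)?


V_pack = n * V_cell = 20 * 3.548 = 70.96 V

70.96 V


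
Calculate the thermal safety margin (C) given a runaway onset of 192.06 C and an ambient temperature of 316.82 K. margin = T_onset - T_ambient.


Convert: T_ambient = 316.82 K = 43.67 C
margin = 192.06 - 43.67 = 148.39 C

148.39 C


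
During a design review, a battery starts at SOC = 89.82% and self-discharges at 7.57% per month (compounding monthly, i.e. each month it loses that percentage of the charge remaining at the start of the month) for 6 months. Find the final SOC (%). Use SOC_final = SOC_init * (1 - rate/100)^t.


decay = (1 - 7.57/100)^6 = 0.62356
SOC_final = 89.82 * 0.62356 = 56.01%

56.01%


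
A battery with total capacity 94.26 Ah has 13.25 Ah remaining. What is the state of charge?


SOC = (remaining / total) * 100 = (13.25 / 94.26) * 100 = 14.06%

14.06%


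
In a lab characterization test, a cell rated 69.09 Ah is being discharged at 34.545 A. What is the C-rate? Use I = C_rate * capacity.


C_rate = I / capacity = 34.545 / 69.09 = 0.5C

0.5C


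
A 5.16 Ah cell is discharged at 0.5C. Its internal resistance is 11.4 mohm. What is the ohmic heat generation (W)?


Convert: R = 11.4 mohm = 0.0114 ohm
Step 1: I = C_rate * capacity = 0.5 * 5.16 = 2.58 A
Step 2: Q = I^2 * R = 2.58^2 * 0.0114 = 6.6564 * 0.0114 = 0.07588 W

0.07588 W


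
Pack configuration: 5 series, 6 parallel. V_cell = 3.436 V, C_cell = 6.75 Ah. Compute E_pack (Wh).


E = Ns * Vcell * Np * Ccell = 5 * 3.436 * 6 * 6.75 = 695.8 Wh

695.8 Wh


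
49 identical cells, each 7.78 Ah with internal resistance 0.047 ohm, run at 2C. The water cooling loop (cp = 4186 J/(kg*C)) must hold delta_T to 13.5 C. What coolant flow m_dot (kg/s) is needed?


Step 1: I = 2 * 7.78 = 15.56 A
Step 2: Q_cell = I^2 * R = 15.56^2 * 0.047 = 11.379 W
Step 3: Q_total = 49 * 11.379 = 557.57 W
Step 4: m_dot = Q_total / (cp * dT) = 557.57 / (4186 * 13.5) = 0.009867 kg/s

0.009867 kg/s


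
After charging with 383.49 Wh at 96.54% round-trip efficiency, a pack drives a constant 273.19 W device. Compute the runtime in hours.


Step 1: E_discharge = eta/100 * E_charge = 96.54/100 * 383.49 = 370.22 Wh
Step 2: t = E_discharge / P = 370.22 / 273.19 = 1.355 hr

1.355 hr


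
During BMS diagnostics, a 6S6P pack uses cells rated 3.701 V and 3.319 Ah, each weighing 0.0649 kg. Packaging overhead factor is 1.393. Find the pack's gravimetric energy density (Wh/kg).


Step 1: V_pack = 6 * 3.701 = 22.206 V
Step 2: C_pack = 6 * 3.319 = 19.914 Ah
Step 3: E_pack = V_pack * C_pack = 22.206 * 19.914 = 442.21 Wh
Step 4: m_pack = 6 * 6 * 0.0649 * 1.393 = 3.2546 kg
Step 5: ED = E_pack / m_pack = 442.21 / 3.2546 = 135.9 Wh/kg

135.9 Wh/kg


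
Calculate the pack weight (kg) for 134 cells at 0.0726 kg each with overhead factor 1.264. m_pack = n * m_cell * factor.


m_pack = n * m_cell * overhead = 134 * 0.0726 * 1.264 = 12.30 kg

12.30 kg


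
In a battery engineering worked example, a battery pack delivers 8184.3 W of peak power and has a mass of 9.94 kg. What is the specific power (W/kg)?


Specific power = 8184.3 W / 9.94 kg = 823.4 W/kg

823.4 W/kg


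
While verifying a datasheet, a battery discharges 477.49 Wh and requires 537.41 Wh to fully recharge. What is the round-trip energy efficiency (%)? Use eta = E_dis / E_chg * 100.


Round-trip efficiency = 477.49/537.41 * 100% = 88.85%

88.85%


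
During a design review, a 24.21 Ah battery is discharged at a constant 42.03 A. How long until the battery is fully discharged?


Runtime = 24.21 Ah / 42.03 A = 0.5760 hr

0.5760 hr


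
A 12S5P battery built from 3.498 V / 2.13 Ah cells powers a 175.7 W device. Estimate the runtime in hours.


Step 1: E_pack = Ns * V_cell * Np * C_cell = 12 * 3.498 * 5 * 2.13 = 447.04 Wh
Step 2: t = E_pack / P = 447.04 / 175.7 = 2.544 hr

2.544 hr


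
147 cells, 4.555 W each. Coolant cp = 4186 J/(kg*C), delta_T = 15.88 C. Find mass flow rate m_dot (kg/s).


Q_total = 147 * 4.555 = 669.59 W
m_dot = Q_total / (cp * dT) = 669.59 / (4186 * 15.88) = 0.01007 kg/s

0.01007 kg/s


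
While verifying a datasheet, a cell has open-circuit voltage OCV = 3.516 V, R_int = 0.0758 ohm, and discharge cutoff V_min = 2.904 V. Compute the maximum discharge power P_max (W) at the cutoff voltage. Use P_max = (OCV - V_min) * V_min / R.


P_max = (OCV - V_min) * V_min / R = (3.516 - 2.904) * 2.904 / 0.0758 = 0.612 * 2.904 / 0.0758 = 23.45 W

23.45 W


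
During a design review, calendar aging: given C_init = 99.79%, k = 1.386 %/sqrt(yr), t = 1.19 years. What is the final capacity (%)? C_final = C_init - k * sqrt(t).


sqrt(t) = sqrt(1.19) = 1.0909
C_final = 99.79 - 1.386 * 1.0909 = 98.28%

98.28%


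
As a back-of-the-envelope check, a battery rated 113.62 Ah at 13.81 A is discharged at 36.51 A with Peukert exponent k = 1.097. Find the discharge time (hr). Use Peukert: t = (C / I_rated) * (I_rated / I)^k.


t_rated = C / I_rated = 113.62 / 13.81 = 8.2274 hr
(I_rated/I)^k = (0.37825)^1.097 = 0.34421
t = t_rated * (I_rated/I)^k = 8.2274 * 0.34421 = 2.832 hr

2.832 hr


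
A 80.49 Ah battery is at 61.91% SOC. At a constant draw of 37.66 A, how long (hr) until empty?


Step 1: remaining = SOC/100 * C_total = 61.91/100 * 80.49 = 49.831 Ah
Step 2: t = remaining / I = 49.831 / 37.66 = 1.323 hr

1.323 hr


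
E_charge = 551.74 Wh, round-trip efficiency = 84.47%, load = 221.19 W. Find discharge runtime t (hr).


Step 1: E_discharge = eta/100 * E_charge = 84.47/100 * 551.74 = 466.05 Wh
Step 2: t = E_discharge / P = 466.05 / 221.19 = 2.107 hr

2.107 hr


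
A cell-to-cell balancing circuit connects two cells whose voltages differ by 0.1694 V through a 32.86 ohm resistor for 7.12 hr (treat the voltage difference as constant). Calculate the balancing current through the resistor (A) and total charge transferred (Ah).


I_bal = dV / R = 0.1694 / 32.86 = 0.0051552 A
Q = I_bal * t = 0.0051552 * 7.12 = 0.03671 Ah

I=0.0051552 A, Q=0.03671 Ah


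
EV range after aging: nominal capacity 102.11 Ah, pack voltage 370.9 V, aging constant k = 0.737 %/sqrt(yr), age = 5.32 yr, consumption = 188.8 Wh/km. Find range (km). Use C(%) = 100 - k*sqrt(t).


Step 1: capacity retention = 100 - 0.737 * sqrt(5.32) = 100 - 0.737 * 2.3065 = 98.3%
Step 2: C_now = 102.11 * 98.3/100 = 100.37 Ah
Step 3: E_pack = V * C_now = 370.9 * 100.37 = 37227 Wh
Step 4: range = E_pack / consumption = 37227 / 188.8 = 197.2 km

197.2 km


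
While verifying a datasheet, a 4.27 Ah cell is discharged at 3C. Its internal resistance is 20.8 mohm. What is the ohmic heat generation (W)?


Convert: R = 20.8 mohm = 0.0208 ohm
Step 1: I = C_rate * capacity = 3 * 4.27 = 12.81 A
Step 2: Q = I^2 * R = 12.81^2 * 0.0208 = 164.1 * 0.0208 = 3.413 W

3.413 W


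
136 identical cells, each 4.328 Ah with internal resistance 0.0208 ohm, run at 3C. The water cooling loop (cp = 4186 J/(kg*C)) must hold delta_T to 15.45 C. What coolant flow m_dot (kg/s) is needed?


Step 1: I = 3 * 4.328 = 12.984 A
Step 2: Q_cell = I^2 * R = 12.984^2 * 0.0208 = 3.5066 W
Step 3: Q_total = 136 * 3.5066 = 476.9 W
Step 4: m_dot = Q_total / (cp * dT) = 476.9 / (4186 * 15.45) = 0.007374 kg/s

0.007374 kg/s


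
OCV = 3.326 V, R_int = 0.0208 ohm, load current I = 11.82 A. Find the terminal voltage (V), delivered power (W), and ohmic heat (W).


Step 1: V_terminal = OCV - I*R = 3.326 - 11.82 * 0.0208 = 3.0801 V
Step 2: P_out = V_terminal * I = 3.0801 * 11.82 = 36.41 W
Step 3: Q = I^2 * R = 11.82^2 * 0.0208 = 2.906 W

V=3.0801 V, P=36.41 W, Q=2.906 W


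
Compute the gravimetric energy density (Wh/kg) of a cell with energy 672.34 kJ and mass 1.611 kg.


Convert: E = 672.34 kJ = 186.76 Wh
ED = E / m = 186.76 / 1.611 = 115.9 Wh/kg

115.9 Wh/kg


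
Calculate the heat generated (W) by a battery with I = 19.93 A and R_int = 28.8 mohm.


Convert: R = 28.8 mohm = 0.0288 ohm
I^2 = 397.2
Q = 397.2 * 0.0288 = 11.44 W

11.44 W


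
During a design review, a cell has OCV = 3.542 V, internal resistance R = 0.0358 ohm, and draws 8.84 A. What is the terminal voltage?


IR drop = 8.84 * 0.0358 = 0.31647 V
V = 3.542 - 0.31647 = 3.226 V

3.226 V


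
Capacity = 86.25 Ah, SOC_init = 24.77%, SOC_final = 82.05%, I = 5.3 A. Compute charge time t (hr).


Step 1: dSOC = 82.05% - 24.77% = 57.28%
Step 2: delta_Ah = 86.25 * 57.28 / 100 = 49.404 Ah
Step 3: t = 49.404 / 5.3 = 9.322 hr

9.322 hr


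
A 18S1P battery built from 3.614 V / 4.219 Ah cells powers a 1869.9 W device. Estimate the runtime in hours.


Step 1: E_pack = Ns * V_cell * Np * C_cell = 18 * 3.614 * 1 * 4.219 = 274.45 Wh
Step 2: t = E_pack / P = 274.45 / 1869.9 = 0.1468 hr

0.1468 hr


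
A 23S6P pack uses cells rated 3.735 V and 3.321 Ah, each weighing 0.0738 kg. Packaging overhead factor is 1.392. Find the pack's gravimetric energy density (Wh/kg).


Step 1: V_pack = 23 * 3.735 = 85.905 V
Step 2: C_pack = 6 * 3.321 = 19.926 Ah
Step 3: E_pack = V_pack * C_pack = 85.905 * 19.926 = 1711.7 Wh
Step 4: m_pack = 23 * 6 * 0.0738 * 1.392 = 14.177 kg
Step 5: ED = E_pack / m_pack = 1711.7 / 14.177 = 120.7 Wh/kg

120.7 Wh/kg


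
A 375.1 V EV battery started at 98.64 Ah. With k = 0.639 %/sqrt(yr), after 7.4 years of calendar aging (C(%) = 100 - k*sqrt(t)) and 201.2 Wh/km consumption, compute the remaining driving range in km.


Step 1: capacity retention = 100 - 0.639 * sqrt(7.4) = 100 - 0.639 * 2.7203 = 98.262%
Step 2: C_now = 98.64 * 98.262/100 = 96.926 Ah
Step 3: E_pack = V * C_now = 375.1 * 96.926 = 36357 Wh
Step 4: range = E_pack / consumption = 36357 / 201.2 = 180.7 km

180.7 km


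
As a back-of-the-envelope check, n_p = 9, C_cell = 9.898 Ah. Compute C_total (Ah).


Parallel capacities add: 9 * 9.898 Ah = 89.082 Ah

89.082 Ah


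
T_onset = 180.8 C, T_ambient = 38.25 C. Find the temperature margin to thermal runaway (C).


margin = T_onset - T_ambient = 180.8 - 38.25 = 142.55 C

142.55 C


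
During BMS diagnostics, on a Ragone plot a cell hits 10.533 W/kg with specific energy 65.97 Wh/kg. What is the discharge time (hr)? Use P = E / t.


t = E / P = 65.97 / 10.533 = 6.263 hr

6.263 hr


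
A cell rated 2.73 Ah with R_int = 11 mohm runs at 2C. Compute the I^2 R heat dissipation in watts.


Convert: R = 11 mohm = 0.011 ohm
Step 1: I = C_rate * capacity = 2 * 2.73 = 5.46 A
Step 2: Q = I^2 * R = 5.46^2 * 0.011 = 29.812 * 0.011 = 0.3279 W

0.3279 W


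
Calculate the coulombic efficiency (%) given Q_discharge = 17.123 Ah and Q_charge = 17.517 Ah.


eta_c = Q_dis / Q_chg * 100 = 17.123 / 17.517 * 100 = 97.75%

97.75%


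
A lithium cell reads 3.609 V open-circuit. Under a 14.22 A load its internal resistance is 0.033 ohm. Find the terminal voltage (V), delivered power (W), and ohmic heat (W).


Step 1: V_terminal = OCV - I*R = 3.609 - 14.22 * 0.033 = 3.1397 V
Step 2: P_out = V_terminal * I = 3.1397 * 14.22 = 44.65 W
Step 3: Q = I^2 * R = 14.22^2 * 0.033 = 6.673 W

V=3.1397 V, P=44.65 W, Q=6.673 W


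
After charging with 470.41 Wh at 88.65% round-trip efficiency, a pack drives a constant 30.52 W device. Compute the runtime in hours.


Step 1: E_discharge = eta/100 * E_charge = 88.65/100 * 470.41 = 417.02 Wh
Step 2: t = E_discharge / P = 417.02 / 30.52 = 13.66 hr

13.66 hr


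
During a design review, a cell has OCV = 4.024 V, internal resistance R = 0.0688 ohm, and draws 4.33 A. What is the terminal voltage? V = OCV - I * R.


V = OCV - I*R = 4.024 - 4.33 * 0.0688 = 3.726 V

3.726 V


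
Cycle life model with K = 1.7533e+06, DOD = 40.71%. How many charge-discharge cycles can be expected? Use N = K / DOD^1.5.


DOD^1.5 = 259.75
N = K / DOD^1.5 = 1.7533e+06 / 259.75 = 6750

6750 cycles


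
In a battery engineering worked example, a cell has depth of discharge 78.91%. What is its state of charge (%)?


SOC = 100 - DOD = 100 - 78.91 = 21.09%

21.09%


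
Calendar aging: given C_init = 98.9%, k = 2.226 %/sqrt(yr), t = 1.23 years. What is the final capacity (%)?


sqrt(t) = sqrt(1.23) = 1.1091
C_final = 98.9 - 2.226 * 1.1091 = 96.43%

96.43%


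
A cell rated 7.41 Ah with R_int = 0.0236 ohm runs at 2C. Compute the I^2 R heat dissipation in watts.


Step 1: I = C_rate * capacity = 2 * 7.41 = 14.82 A
Step 2: Q = I^2 * R = 14.82^2 * 0.0236 = 219.63 * 0.0236 = 5.183 W

5.183 W


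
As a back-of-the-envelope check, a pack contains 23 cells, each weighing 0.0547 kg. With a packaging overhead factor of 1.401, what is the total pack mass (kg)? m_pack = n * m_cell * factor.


Cell mass sum = 23 * 0.0547 = 1.2581 kg
With overhead 1.401: m_pack = 1.2581 * 1.401 = 1.763 kg

1.763 kg


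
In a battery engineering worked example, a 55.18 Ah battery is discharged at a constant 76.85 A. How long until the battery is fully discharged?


t = capacity / current = 55.18 / 76.85 = 0.7180 hr

0.7180 hr


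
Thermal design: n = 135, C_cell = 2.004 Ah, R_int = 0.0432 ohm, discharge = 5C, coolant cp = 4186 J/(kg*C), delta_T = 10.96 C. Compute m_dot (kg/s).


Step 1: I = 5 * 2.004 = 10.02 A
Step 2: Q_cell = I^2 * R = 10.02^2 * 0.0432 = 4.3373 W
Step 3: Q_total = 135 * 4.3373 = 585.54 W
Step 4: m_dot = Q_total / (cp * dT) = 585.54 / (4186 * 10.96) = 0.01276 kg/s

0.01276 kg/s


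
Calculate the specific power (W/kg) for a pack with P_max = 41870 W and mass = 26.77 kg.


SP = P / m = 41870 / 26.77 = 1564 W/kg

1564 W/kg


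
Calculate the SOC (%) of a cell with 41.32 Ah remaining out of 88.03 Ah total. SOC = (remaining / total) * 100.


SOC% = 41.32 / 88.03 * 100 = 46.94%

46.94%


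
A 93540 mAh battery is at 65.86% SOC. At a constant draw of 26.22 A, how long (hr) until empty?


Convert: C_total = 93540 mAh = 93.54 Ah
Step 1: remaining = SOC/100 * C_total = 65.86/100 * 93.54 = 61.605 Ah
Step 2: t = remaining / I = 61.605 / 26.22 = 2.350 hr

2.350 hr


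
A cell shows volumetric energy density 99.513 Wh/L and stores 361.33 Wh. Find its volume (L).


V = E / ED = 361.33 / 99.513 = 3.631 L

3.631 L


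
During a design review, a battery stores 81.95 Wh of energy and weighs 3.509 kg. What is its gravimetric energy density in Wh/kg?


Specific energy = 81.95 Wh / 3.509 kg = 23.35 Wh/kg

23.35 Wh/kg


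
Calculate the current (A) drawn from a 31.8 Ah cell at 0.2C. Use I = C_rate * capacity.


I = C_rate * capacity = 0.2 * 31.8 = 6.36 A

6.36 A


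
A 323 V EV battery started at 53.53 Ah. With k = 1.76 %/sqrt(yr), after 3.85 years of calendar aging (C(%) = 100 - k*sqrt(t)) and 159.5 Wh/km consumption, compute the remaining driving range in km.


Step 1: capacity retention = 100 - 1.76 * sqrt(3.85) = 100 - 1.76 * 1.9621 = 96.547%
Step 2: C_now = 53.53 * 96.547/100 = 51.682 Ah
Step 3: E_pack = V * C_now = 323 * 51.682 = 16693 Wh
Step 4: range = E_pack / consumption = 16693 / 159.5 = 104.7 km

104.7 km


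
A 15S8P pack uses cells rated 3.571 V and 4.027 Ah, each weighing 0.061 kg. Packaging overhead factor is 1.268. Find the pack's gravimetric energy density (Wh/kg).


Step 1: V_pack = 15 * 3.571 = 53.565 V
Step 2: C_pack = 8 * 4.027 = 32.216 Ah
Step 3: E_pack = V_pack * C_pack = 53.565 * 32.216 = 1725.7 Wh
Step 4: m_pack = 15 * 8 * 0.061 * 1.268 = 9.2818 kg
Step 5: ED = E_pack / m_pack = 1725.7 / 9.2818 = 185.9 Wh/kg

185.9 Wh/kg


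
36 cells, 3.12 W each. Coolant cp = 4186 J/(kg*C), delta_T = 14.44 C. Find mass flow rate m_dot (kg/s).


Q_total = 36 * 3.12 = 112.32 W
m_dot = Q_total / (cp * dT) = 112.32 / (4186 * 14.44) = 0.001858 kg/s

0.001858 kg/s


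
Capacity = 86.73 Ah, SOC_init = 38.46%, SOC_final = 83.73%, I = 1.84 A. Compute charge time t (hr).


Step 1: dSOC = 83.73% - 38.46% = 45.27%
Step 2: delta_Ah = 86.73 * 45.27 / 100 = 39.263 Ah
Step 3: t = 39.263 / 1.84 = 21.34 hr

21.34 hr


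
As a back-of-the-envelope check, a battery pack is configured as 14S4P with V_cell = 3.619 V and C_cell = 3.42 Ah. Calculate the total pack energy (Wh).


E = Ns * Vcell * Np * Ccell = 14 * 3.619 * 4 * 3.42 = 693.1 Wh

693.1 Wh


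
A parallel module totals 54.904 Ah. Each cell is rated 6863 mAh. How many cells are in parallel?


Convert: C_cell = 6863 mAh = 6.863 Ah
n = C_total / C_cell = 54.904 / 6.863 = 8

8


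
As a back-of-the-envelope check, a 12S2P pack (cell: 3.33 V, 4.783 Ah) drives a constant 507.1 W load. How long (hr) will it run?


Step 1: E_pack = Ns * V_cell * Np * C_cell = 12 * 3.33 * 2 * 4.783 = 382.26 Wh
Step 2: t = E_pack / P = 382.26 / 507.1 = 0.7538 hr

0.7538 hr


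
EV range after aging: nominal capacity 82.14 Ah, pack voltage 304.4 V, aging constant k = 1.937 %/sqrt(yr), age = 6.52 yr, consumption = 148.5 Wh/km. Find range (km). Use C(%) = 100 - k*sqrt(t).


Step 1: capacity retention = 100 - 1.937 * sqrt(6.52) = 100 - 1.937 * 2.5534 = 95.054%
Step 2: C_now = 82.14 * 95.054/100 = 78.077 Ah
Step 3: E_pack = V * C_now = 304.4 * 78.077 = 23767 Wh
Step 4: range = E_pack / consumption = 23767 / 148.5 = 160.0 km

160.0 km


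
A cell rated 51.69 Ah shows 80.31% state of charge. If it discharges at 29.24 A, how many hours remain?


Step 1: remaining = SOC/100 * C_total = 80.31/100 * 51.69 = 41.512 Ah
Step 2: t = remaining / I = 41.512 / 29.24 = 1.420 hr

1.420 hr


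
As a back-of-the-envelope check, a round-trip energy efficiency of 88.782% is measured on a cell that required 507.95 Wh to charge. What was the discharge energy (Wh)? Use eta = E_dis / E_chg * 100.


E_dis = eta/100 * E_chg = 88.782/100 * 507.95 = 451.0 Wh

451.0 Wh


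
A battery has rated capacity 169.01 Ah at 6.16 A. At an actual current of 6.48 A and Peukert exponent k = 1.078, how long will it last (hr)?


Step 1: t_rated = C / I_rated = 169.01 / 6.16 = 27.437 hr
Step 2: ratio = 6.16 / 6.48 = 0.95062
Step 3: ratio^k = 0.95062^1.078 = 0.94687
Step 4: t = t_rated * ratio^k = 27.437 * 0.94687 = 25.98 hr

25.98 hr


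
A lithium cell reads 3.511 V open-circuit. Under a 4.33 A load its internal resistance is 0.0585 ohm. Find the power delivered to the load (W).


Step 1: V_terminal = OCV - I*R = 3.511 - 4.33 * 0.0585 = 3.2577 V
Step 2: P_out = V_terminal * I = 3.2577 * 4.33 = 14.11 W

14.11 W


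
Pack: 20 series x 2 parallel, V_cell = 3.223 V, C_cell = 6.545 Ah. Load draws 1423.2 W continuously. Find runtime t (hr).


Step 1: E_pack = Ns * V_cell * Np * C_cell = 20 * 3.223 * 2 * 6.545 = 843.78 Wh
Step 2: t = E_pack / P = 843.78 / 1423.2 = 0.5929 hr

0.5929 hr


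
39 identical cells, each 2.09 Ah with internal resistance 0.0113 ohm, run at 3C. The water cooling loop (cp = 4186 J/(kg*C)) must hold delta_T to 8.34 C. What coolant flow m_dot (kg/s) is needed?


Step 1: I = 3 * 2.09 = 6.27 A
Step 2: Q_cell = I^2 * R = 6.27^2 * 0.0113 = 0.44424 W
Step 3: Q_total = 39 * 0.44424 = 17.325 W
Step 4: m_dot = Q_total / (cp * dT) = 17.325 / (4186 * 8.34) = 4.963e-04 kg/s

4.963e-04 kg/s


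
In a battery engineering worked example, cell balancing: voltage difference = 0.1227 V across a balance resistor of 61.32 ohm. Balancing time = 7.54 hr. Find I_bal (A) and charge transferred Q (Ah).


I_bal = dV / R = 0.1227 / 61.32 = 0.002001 A
Q = I_bal * t = 0.002001 * 7.54 = 0.01509 Ah

I=0.002001 A, Q=0.01509 Ah


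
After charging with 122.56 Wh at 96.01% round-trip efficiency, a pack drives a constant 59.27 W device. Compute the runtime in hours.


Step 1: E_discharge = eta/100 * E_charge = 96.01/100 * 122.56 = 117.67 Wh
Step 2: t = E_discharge / P = 117.67 / 59.27 = 1.985 hr

1.985 hr


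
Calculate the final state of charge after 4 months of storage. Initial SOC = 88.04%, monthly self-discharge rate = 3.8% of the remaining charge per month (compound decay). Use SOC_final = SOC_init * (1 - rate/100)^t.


Monthly retention factor = 1 - 3.8/100 = 0.962
Over 4 months: factor^4 = 0.85645
SOC_final = 88.04 * 0.85645 = 75.40%

75.40%


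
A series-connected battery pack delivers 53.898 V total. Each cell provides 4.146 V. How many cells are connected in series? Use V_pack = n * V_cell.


Rearranging: n = V_pack / V_cell = 53.898 / 4.146 = 13 cells

13


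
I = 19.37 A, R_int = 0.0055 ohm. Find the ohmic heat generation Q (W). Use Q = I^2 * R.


Q = I^2 * R = 19.37^2 * 0.0055 = 2.064 W

2.064 W


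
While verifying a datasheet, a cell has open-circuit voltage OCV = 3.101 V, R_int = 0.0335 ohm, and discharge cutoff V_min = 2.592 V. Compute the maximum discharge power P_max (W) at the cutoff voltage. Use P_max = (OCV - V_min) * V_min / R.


P_max = (OCV - V_min) * V_min / R = (3.101 - 2.592) * 2.592 / 0.0335 = 0.509 * 2.592 / 0.0335 = 39.38 W

39.38 W


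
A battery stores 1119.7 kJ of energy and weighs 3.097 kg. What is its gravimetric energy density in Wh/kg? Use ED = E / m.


Convert: E = 1119.7 kJ = 311.03 Wh
ED = E / m = 311.03 / 3.097 = 100.4 Wh/kg

100.4 Wh/kg


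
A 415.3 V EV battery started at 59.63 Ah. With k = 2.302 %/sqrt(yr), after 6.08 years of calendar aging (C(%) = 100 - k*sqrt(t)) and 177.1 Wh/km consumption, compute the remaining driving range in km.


Step 1: capacity retention = 100 - 2.302 * sqrt(6.08) = 100 - 2.302 * 2.4658 = 94.324%
Step 2: C_now = 59.63 * 94.324/100 = 56.245 Ah
Step 3: E_pack = V * C_now = 415.3 * 56.245 = 23359 Wh
Step 4: range = E_pack / consumption = 23359 / 177.1 = 131.9 km

131.9 km


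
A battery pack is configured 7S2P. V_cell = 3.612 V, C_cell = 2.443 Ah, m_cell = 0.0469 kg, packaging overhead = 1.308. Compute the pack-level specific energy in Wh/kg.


Step 1: V_pack = 7 * 3.612 = 25.284 V
Step 2: C_pack = 2 * 2.443 = 4.886 Ah
Step 3: E_pack = V_pack * C_pack = 25.284 * 4.886 = 123.54 Wh
Step 4: m_pack = 7 * 2 * 0.0469 * 1.308 = 0.85883 kg
Step 5: ED = E_pack / m_pack = 123.54 / 0.85883 = 143.8 Wh/kg

143.8 Wh/kg


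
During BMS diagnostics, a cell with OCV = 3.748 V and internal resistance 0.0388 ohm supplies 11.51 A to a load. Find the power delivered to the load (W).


Step 1: V_terminal = OCV - I*R = 3.748 - 11.51 * 0.0388 = 3.3014 V
Step 2: P_out = V_terminal * I = 3.3014 * 11.51 = 38.00 W

38.00 W


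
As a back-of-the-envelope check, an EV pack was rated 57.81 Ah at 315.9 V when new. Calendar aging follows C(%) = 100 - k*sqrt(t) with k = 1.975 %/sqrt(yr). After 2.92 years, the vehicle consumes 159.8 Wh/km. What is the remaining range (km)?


Step 1: capacity retention = 100 - 1.975 * sqrt(2.92) = 100 - 1.975 * 1.7088 = 96.625%
Step 2: C_now = 57.81 * 96.625/100 = 55.859 Ah
Step 3: E_pack = V * C_now = 315.9 * 55.859 = 17646 Wh
Step 4: range = E_pack / consumption = 17646 / 159.8 = 110.4 km

110.4 km


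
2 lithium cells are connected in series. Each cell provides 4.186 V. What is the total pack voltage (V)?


V_pack = n * V_cell = 2 * 4.186 = 8.372 V

8.372 V


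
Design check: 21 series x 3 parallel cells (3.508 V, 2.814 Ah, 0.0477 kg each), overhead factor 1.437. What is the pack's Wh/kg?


Step 1: V_pack = 21 * 3.508 = 73.668 V
Step 2: C_pack = 3 * 2.814 = 8.442 Ah
Step 3: E_pack = V_pack * C_pack = 73.668 * 8.442 = 621.91 Wh
Step 4: m_pack = 21 * 3 * 0.0477 * 1.437 = 4.3183 kg
Step 5: ED = E_pack / m_pack = 621.91 / 4.3183 = 144.0 Wh/kg

144.0 Wh/kg


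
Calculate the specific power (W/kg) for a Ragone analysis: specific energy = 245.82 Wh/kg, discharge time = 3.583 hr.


Specific power = 245.82 Wh/kg / 3.583 hr = 68.61 W/kg

68.61 W/kg


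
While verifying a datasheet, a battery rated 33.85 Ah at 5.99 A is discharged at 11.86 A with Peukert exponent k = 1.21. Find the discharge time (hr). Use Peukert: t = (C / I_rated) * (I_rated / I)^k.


Step 1: t_rated = C / I_rated = 33.85 / 5.99 = 5.6511 hr
Step 2: ratio = 5.99 / 11.86 = 0.50506
Step 3: ratio^k = 0.50506^1.21 = 0.43757
Step 4: t = t_rated * ratio^k = 5.6511 * 0.43757 = 2.473 hr

2.473 hr


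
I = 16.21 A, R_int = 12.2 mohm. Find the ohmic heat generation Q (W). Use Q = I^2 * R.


Convert: R = 12.2 mohm = 0.0122 ohm
I^2 = 262.76
Q = 262.76 * 0.0122 = 3.206 W

3.206 W


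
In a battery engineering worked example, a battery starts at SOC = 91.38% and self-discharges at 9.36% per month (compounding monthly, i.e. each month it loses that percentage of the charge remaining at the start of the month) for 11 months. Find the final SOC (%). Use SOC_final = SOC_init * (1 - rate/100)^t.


Monthly retention factor = 1 - 9.36/100 = 0.9064
Over 11 months: factor^11 = 0.33925
SOC_final = 91.38 * 0.33925 = 31.00%

31.00%


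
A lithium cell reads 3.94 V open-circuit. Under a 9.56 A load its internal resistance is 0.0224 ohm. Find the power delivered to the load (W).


Step 1: V_terminal = OCV - I*R = 3.94 - 9.56 * 0.0224 = 3.7259 V
Step 2: P_out = V_terminal * I = 3.7259 * 9.56 = 35.62 W

35.62 W
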